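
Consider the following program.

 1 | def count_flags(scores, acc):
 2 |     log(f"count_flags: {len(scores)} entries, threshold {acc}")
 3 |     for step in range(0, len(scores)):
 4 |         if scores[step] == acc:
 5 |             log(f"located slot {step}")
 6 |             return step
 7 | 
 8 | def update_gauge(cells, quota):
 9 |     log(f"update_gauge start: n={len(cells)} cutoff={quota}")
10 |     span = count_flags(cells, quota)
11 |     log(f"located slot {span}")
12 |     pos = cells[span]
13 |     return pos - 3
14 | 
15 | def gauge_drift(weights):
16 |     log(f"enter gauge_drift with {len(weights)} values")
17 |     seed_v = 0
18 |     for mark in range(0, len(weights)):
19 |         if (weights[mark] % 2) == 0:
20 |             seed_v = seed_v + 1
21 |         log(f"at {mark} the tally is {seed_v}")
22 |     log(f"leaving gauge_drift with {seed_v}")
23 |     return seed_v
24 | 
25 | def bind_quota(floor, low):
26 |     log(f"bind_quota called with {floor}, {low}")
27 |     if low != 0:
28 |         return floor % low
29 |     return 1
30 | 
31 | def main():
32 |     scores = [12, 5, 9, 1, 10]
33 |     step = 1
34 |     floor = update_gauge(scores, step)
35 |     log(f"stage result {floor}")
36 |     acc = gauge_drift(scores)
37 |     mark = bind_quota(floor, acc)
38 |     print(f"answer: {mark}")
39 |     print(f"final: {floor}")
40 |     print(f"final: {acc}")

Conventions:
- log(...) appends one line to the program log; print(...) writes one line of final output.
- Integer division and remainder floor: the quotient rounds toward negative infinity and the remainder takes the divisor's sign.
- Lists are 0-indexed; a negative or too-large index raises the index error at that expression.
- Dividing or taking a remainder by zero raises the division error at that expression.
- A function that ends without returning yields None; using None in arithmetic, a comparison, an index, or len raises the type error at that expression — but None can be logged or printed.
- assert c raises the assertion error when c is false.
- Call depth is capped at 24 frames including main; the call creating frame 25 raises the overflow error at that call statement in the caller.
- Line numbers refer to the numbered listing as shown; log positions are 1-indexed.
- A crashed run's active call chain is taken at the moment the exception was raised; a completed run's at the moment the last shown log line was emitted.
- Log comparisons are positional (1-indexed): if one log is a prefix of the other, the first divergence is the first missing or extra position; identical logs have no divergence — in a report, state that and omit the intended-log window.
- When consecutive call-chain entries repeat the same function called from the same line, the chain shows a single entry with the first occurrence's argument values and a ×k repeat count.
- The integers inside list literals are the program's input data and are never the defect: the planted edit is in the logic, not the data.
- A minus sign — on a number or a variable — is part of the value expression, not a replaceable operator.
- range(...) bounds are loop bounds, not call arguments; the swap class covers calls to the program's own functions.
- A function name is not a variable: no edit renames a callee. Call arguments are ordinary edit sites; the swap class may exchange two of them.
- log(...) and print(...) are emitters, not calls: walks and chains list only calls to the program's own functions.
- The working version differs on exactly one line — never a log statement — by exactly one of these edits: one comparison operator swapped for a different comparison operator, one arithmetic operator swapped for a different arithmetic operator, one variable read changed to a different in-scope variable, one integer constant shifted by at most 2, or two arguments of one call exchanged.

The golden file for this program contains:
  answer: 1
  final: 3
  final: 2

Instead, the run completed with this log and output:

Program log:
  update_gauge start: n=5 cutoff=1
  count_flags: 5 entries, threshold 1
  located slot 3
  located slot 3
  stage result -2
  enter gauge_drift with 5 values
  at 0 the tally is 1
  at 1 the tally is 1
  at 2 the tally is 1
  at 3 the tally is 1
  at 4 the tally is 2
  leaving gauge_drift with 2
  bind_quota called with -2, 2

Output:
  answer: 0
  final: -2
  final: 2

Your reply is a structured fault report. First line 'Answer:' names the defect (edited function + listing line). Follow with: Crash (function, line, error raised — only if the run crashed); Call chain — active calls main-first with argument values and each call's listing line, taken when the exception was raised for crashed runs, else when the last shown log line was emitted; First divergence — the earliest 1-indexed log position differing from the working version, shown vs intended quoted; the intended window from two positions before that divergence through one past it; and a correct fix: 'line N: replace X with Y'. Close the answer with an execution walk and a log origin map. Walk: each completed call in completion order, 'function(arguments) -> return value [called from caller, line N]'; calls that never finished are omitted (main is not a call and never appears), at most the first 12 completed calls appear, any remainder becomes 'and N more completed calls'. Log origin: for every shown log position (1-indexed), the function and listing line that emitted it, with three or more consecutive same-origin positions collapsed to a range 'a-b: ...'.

Answer: the defect is in update_gauge at line 13.
Core observation: The log first diverges at position 5: the faulty run prints 'stage result -2' where the working version prints 'stage result 3'.
Call chain: main -> bind_quota(-2, 2) (called at line 37).
First divergence: position 5 — shown 'stage result -2', intended 'stage result 3'.
Intended log window:
  3: located slot 3
  4: located slot 3
  5: stage result 3
  6: enter gauge_drift with 5 values
Execution walk:
  count_flags([12, 5, 9, 1, 10], 1) -> 3  [called from update_gauge, line 10]
  update_gauge([12, 5, 9, 1, 10], 1) -> -2  [called from main, line 34]
  gauge_drift([12, 5, 9, 1, 10]) -> 2  [called from main, line 36]
  bind_quota(-2, 2) -> 0  [called from main, line 37]
Log origins:
  1: from update_gauge, line 9
  2: from count_flags, line 2
  3: from count_flags, line 5
  4: from update_gauge, line 11
  5: from main, line 35
  6: from gauge_drift, line 16
  7-11: from gauge_drift, line 21
  12: from gauge_drift, line 22
  13: from bind_quota, line 26
A correct fix: line 13: replace `-` with `*`.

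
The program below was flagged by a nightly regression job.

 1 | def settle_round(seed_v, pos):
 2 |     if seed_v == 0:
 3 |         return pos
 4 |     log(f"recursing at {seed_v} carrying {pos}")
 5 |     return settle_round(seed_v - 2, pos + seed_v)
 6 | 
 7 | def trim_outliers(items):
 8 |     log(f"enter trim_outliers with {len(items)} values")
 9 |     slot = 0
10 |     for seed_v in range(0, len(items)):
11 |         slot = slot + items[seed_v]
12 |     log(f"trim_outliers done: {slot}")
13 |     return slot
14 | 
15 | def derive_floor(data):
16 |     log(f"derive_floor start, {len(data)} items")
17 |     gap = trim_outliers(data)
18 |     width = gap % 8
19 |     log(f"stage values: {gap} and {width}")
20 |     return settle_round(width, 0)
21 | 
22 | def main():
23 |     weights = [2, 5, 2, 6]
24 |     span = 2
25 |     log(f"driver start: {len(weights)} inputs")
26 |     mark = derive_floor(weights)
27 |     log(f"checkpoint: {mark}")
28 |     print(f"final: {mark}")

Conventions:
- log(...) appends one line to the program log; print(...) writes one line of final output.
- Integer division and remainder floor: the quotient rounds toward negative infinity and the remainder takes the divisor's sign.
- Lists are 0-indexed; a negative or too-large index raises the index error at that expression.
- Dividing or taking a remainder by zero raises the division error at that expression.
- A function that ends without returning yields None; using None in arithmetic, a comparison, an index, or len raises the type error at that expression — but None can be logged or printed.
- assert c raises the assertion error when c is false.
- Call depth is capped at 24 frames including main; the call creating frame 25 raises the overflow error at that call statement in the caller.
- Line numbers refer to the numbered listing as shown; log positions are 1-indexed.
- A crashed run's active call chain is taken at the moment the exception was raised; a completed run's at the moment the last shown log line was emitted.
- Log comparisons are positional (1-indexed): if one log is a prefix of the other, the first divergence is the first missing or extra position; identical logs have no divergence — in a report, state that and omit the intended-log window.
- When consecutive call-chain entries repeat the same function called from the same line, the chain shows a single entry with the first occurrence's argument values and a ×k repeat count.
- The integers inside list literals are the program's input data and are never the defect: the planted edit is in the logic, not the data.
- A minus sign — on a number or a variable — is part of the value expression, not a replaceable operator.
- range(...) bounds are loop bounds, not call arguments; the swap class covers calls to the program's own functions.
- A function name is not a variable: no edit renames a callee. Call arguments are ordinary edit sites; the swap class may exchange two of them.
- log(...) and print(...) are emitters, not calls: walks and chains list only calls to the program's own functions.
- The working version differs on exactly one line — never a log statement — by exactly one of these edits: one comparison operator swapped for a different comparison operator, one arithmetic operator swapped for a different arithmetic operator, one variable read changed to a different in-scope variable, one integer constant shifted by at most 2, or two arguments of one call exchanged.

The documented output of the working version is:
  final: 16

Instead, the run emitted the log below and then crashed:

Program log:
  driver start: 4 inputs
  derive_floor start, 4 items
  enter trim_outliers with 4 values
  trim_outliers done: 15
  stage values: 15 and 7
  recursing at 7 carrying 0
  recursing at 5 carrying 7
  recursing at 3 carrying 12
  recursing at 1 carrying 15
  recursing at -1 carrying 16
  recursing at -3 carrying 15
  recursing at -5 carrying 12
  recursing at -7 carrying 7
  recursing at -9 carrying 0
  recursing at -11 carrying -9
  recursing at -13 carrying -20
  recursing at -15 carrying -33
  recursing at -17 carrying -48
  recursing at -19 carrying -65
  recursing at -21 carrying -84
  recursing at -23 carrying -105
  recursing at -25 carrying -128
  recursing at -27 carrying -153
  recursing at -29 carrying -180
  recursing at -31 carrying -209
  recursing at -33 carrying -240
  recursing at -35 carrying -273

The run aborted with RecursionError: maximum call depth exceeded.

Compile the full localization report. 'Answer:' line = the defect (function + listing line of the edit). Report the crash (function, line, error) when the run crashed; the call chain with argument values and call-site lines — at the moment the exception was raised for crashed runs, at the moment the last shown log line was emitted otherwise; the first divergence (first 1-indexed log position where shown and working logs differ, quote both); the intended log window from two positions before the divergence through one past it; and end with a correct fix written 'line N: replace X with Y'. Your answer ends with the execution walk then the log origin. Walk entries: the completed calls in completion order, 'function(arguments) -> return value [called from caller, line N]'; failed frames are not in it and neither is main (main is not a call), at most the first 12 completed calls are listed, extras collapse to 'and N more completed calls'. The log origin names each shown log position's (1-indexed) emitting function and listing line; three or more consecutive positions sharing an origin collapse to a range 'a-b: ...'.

Answer: the defect is in settle_round at line 2.
Key fact: Position 10 is the first bad log line: 'recursing at -1 carrying 16' should read 'checkpoint: 16'.
Crash: settle_round, line 5, RecursionError.
Call chain: main -> derive_floor([2, 5, 2, 6]) (called at line 26) -> settle_round(7, 0) (called at line 20) -> settle_round(5, 7) (called at line 5) ×21.
First divergence: position 10 — shown 'recursing at -1 carrying 16', intended 'checkpoint: 16'.
Intended log window:
  8: recursing at 3 carrying 12
  9: recursing at 1 carrying 15
  10: checkpoint: 16
Execution walk:
  trim_outliers([2, 5, 2, 6]) -> 15  [called from derive_floor, line 17]
Log line origins:
  1: emitted by main (line 25)
  2: emitted by derive_floor (line 16)
  3: emitted by trim_outliers (line 8)
  4: emitted by trim_outliers (line 12)
  5: emitted by derive_floor (line 19)
  6-27: emitted by settle_round (line 4)
A correct fix: line 2: replace `==` with `<=`.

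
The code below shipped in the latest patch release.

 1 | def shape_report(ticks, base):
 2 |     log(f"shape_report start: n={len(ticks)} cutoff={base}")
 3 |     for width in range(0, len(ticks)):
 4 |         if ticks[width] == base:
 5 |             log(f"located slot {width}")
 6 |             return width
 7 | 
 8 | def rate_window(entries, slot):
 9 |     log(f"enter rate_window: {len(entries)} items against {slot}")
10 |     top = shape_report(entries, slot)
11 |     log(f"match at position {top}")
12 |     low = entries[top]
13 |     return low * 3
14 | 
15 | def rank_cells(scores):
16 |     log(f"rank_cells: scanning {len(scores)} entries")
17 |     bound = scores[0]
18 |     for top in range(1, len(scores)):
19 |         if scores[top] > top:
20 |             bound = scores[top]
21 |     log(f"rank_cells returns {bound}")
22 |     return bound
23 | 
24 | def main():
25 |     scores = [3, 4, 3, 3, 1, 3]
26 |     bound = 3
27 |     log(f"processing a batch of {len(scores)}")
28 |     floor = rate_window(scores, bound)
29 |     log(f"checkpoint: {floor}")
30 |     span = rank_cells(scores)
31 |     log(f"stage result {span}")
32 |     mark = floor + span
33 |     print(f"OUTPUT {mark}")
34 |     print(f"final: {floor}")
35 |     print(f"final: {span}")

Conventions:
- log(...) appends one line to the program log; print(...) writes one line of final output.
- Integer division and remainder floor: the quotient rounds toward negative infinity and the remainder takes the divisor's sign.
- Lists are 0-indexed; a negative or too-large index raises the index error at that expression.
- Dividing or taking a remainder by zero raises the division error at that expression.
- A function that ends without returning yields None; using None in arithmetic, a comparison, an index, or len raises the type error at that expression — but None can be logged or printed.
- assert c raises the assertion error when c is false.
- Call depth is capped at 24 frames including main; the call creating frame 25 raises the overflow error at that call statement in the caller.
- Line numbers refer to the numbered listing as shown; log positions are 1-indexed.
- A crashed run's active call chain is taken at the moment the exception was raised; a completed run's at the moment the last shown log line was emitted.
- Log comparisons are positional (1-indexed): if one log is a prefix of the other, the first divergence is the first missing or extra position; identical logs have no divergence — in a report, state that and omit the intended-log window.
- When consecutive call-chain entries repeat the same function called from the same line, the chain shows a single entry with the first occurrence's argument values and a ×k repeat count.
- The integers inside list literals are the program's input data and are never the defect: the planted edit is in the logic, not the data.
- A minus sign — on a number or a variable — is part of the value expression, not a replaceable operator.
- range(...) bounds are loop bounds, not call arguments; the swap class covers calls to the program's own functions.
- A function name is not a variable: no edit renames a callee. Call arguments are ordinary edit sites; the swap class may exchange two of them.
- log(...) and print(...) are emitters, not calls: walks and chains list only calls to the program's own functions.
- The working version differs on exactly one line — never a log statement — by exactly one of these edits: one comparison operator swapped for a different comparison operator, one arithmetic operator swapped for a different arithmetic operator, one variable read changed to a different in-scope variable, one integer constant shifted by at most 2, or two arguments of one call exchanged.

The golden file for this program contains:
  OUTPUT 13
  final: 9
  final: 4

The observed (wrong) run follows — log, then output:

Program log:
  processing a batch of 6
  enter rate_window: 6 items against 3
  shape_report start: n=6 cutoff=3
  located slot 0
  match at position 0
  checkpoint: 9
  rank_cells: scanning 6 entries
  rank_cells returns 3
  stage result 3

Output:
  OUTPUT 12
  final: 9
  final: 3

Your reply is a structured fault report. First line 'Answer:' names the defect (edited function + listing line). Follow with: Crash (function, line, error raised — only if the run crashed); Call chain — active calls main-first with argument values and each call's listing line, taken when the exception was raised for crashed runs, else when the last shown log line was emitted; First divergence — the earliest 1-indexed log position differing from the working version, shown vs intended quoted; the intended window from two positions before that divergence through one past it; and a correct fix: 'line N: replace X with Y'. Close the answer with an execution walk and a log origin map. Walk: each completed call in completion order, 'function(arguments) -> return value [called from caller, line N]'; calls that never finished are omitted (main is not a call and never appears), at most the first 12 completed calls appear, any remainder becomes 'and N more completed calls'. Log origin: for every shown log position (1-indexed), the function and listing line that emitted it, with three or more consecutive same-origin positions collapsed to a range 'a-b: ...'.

Answer: the defect is in rank_cells at line 19.
Key observation: At log position 8 the runs split — shown 'rank_cells returns 3', but the working version logs 'rank_cells returns 4'.
Call chain: main.
First divergence: position 8 — shown 'rank_cells returns 3', intended 'rank_cells returns 4'.
Intended log window:
  6: checkpoint: 9
  7: rank_cells: scanning 6 entries
  8: rank_cells returns 4
  9: stage result 4
Execution walk:
  shape_report([3, 4, 3, 3, 1, 3], 3) -> 0  [called from rate_window, line 10]
  rate_window([3, 4, 3, 3, 1, 3], 3) -> 9  [called from main, line 28]
  rank_cells([3, 4, 3, 3, 1, 3]) -> 3  [called from main, line 30]
Log origin:
  1: from main, line 27
  2: from rate_window, line 9
  3: from shape_report, line 2
  4: from shape_report, line 5
  5: from rate_window, line 11
  6: from main, line 29
  7: from rank_cells, line 16
  8: from rank_cells, line 21
  9: from main, line 31
A correct fix: line 19: replace `scores[top] > top` with `scores[top] > bound`.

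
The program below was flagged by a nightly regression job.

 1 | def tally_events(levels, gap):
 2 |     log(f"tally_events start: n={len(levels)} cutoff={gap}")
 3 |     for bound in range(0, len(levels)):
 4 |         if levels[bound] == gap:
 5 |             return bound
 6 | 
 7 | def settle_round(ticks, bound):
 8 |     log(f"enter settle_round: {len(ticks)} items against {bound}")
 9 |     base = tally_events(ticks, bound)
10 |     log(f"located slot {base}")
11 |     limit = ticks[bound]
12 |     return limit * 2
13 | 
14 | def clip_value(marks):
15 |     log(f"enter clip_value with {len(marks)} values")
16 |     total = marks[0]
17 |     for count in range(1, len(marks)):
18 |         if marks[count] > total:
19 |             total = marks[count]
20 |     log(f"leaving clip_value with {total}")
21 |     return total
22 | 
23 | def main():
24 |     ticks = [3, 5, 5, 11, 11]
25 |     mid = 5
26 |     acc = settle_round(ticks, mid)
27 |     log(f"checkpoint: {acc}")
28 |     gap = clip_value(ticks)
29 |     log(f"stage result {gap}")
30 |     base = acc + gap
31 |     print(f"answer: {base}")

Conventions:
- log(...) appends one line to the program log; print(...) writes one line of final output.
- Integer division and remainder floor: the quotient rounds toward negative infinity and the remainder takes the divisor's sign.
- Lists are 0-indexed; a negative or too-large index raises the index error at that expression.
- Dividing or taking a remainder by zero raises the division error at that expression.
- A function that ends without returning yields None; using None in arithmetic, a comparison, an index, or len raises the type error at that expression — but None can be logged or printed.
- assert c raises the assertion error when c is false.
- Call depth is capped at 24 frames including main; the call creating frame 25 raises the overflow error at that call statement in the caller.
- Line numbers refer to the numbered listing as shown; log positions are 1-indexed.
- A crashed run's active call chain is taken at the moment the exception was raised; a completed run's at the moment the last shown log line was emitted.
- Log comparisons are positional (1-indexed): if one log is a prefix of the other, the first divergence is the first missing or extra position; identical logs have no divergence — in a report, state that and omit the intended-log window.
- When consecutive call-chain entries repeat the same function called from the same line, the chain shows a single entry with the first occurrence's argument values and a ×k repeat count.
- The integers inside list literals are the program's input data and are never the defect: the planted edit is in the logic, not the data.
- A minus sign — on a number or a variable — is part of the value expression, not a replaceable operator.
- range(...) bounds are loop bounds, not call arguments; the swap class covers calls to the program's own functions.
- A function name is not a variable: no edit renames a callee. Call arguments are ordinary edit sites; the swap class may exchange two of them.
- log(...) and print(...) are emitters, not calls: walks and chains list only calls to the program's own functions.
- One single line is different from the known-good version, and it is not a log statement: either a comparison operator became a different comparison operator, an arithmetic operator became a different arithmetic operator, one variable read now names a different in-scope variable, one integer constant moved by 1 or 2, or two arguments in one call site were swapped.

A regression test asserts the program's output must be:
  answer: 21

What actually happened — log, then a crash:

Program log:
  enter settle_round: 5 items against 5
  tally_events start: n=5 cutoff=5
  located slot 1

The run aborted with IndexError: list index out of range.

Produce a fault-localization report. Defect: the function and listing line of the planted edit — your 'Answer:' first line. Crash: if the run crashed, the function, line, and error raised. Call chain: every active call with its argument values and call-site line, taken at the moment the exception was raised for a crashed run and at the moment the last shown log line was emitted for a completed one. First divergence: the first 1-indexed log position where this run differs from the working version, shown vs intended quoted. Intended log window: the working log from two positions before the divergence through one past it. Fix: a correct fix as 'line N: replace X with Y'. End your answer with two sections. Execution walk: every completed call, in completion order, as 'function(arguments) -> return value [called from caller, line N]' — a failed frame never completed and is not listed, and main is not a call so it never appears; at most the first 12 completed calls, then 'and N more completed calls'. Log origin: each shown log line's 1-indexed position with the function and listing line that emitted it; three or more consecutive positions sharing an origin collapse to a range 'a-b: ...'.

Answer: the defect is in settle_round at line 11.
Key fact: A complete run would log 'checkpoint: 10' next, but this one stopped at 3 lines.
Crash: settle_round, line 11, IndexError.
Call chain: main -> settle_round([3, 5, 5, 11, 11], 5) (called at line 26).
First divergence: position 4 — after 3 matching lines the faulty run goes silent; intended next line 'checkpoint: 10'.
Intended log window:
  2: tally_events start: n=5 cutoff=5
  3: located slot 1
  4: checkpoint: 10
  5: enter clip_value with 5 values
Execution walk:
  tally_events([3, 5, 5, 11, 11], 5) -> 1  [called from settle_round, line 9]
Origin of each log line:
  1 — settle_round, line 8
  2 — tally_events, line 2
  3 — settle_round, line 10
A correct fix: line 11: replace `bound` with `base`.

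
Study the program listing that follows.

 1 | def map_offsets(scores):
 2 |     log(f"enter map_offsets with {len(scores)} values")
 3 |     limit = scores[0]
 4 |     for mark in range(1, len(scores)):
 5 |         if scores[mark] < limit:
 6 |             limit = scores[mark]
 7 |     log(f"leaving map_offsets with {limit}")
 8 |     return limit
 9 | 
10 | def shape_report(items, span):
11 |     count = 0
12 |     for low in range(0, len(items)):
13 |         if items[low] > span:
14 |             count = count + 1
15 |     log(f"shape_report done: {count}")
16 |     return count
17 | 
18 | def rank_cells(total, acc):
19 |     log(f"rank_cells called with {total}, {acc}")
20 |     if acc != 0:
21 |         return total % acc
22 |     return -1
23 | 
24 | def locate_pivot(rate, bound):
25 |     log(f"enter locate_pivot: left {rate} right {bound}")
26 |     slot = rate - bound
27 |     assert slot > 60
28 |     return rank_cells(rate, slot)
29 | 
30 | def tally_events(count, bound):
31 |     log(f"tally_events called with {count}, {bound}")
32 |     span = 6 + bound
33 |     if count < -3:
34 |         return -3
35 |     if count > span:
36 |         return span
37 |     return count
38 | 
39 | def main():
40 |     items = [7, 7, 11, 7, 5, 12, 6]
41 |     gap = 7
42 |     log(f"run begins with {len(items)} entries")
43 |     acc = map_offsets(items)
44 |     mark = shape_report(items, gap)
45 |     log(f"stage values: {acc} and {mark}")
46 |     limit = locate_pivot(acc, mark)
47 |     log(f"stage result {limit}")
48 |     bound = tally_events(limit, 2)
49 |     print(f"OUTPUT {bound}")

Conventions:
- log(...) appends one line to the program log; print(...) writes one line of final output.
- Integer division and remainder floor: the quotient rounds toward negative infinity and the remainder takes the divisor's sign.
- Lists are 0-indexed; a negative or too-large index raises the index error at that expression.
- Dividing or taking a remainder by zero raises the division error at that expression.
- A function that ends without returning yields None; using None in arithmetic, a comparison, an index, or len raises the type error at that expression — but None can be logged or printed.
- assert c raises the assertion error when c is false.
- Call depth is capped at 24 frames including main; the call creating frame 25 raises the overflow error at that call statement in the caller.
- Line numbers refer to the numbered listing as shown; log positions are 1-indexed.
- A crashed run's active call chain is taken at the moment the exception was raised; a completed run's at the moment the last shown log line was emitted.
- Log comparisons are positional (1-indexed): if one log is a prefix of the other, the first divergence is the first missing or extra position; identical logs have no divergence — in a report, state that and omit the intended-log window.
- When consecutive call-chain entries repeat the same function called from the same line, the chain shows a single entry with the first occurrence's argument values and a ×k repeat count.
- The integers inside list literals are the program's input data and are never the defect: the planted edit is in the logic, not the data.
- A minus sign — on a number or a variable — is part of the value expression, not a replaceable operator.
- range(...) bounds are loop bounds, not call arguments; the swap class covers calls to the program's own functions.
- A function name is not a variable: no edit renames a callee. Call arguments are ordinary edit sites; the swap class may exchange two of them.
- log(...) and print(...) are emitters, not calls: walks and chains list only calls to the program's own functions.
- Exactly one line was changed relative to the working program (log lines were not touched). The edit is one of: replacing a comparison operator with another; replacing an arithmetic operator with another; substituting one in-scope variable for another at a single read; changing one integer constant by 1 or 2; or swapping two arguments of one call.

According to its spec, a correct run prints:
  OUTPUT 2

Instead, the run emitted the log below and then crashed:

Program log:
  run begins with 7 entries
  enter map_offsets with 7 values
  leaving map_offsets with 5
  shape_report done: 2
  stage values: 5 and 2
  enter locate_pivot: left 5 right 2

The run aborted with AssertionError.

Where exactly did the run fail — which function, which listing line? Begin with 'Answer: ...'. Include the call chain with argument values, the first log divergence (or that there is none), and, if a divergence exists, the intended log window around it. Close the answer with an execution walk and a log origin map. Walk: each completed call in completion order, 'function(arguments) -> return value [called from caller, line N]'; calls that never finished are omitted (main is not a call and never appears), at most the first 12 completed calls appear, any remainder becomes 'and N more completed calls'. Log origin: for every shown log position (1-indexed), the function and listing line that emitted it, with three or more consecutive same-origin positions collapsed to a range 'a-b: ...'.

Answer: the error was raised in locate_pivot, line 27.
Core observation: The shown log is a 6-line prefix of the intended one, whose next entry is 'rank_cells called with 5, 3'.
Call chain: main -> locate_pivot(5, 2) (called at line 46).
First divergence: position 7 (shown log ended at 6 lines; the working version continues: 'rank_cells called with 5, 3').
Intended log window:
  5: stage values: 5 and 2
  6: enter locate_pivot: left 5 right 2
  7: rank_cells called with 5, 3
  8: stage result 2
Execution walk:
  map_offsets([7, 7, 11, 7, 5, 12, 6]) -> 5  [called from main, line 43]
  shape_report([7, 7, 11, 7, 5, 12, 6], 7) -> 2  [called from main, line 44]
Origin of each log line:
  1: from main, line 42
  2: from map_offsets, line 2
  3: from map_offsets, line 7
  4: from shape_report, line 15
  5: from main, line 45
  6: from locate_pivot, line 25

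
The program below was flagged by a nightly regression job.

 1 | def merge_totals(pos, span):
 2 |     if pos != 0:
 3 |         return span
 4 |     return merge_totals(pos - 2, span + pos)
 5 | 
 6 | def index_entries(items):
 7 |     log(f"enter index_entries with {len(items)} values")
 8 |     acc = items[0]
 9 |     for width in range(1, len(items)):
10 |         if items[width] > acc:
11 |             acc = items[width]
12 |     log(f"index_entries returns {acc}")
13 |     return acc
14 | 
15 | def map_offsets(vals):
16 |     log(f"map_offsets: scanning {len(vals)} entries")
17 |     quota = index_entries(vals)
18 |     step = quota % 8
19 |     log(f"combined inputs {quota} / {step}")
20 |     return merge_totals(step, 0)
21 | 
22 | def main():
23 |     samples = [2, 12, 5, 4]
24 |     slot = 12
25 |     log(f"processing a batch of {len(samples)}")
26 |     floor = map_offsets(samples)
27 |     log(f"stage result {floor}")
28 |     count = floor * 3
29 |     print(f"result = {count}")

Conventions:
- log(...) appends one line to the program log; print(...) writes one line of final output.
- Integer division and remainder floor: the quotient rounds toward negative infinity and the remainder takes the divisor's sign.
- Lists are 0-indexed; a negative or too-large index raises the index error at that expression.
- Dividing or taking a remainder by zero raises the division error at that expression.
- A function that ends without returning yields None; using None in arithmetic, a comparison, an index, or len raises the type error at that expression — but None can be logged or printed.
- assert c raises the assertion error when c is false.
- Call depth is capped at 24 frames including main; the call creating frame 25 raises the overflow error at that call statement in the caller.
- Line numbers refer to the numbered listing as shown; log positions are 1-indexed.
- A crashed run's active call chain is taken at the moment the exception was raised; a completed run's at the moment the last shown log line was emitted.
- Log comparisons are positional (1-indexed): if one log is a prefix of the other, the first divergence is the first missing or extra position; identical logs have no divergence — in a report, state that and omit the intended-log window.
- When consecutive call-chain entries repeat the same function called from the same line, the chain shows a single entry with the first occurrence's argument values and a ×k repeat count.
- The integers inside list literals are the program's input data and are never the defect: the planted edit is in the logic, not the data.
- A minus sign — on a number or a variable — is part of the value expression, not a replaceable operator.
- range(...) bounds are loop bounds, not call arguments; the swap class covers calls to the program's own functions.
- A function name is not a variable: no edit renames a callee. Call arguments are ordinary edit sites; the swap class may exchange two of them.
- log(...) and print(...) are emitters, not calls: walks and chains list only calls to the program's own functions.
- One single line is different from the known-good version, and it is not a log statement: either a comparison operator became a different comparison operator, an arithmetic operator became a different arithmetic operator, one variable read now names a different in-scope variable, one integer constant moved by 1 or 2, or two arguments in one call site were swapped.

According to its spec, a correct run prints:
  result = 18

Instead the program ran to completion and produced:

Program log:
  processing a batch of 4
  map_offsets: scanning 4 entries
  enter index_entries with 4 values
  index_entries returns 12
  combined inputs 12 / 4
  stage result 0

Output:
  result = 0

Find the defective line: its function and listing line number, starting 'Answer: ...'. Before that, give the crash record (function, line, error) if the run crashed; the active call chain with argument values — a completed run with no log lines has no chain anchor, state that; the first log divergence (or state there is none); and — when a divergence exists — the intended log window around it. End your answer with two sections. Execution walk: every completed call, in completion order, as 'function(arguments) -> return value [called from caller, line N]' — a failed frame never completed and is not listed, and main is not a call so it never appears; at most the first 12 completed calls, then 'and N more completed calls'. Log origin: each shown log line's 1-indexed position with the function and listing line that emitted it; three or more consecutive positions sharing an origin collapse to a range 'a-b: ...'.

Answer: the defect is in merge_totals at line 2.
Key fact: Log line 6 is where behavior first shows: 'stage result 0' appears instead of 'stage result 6'.
Call chain: main.
First divergence: position 6; shown 'stage result 0' vs intended 'stage result 6'.
Intended log window:
  4: index_entries returns 12
  5: combined inputs 12 / 4
  6: stage result 6
Execution walk:
  index_entries([2, 12, 5, 4]) -> 12  [called from map_offsets, line 17]
  merge_totals(4, 0) -> 0  [called from map_offsets, line 20]
  map_offsets([2, 12, 5, 4]) -> 0  [called from main, line 26]
Origin of each log line:
  1: from main, line 25
  2: from map_offsets, line 16
  3: from index_entries, line 7
  4: from index_entries, line 12
  5: from map_offsets, line 19
  6: from main, line 27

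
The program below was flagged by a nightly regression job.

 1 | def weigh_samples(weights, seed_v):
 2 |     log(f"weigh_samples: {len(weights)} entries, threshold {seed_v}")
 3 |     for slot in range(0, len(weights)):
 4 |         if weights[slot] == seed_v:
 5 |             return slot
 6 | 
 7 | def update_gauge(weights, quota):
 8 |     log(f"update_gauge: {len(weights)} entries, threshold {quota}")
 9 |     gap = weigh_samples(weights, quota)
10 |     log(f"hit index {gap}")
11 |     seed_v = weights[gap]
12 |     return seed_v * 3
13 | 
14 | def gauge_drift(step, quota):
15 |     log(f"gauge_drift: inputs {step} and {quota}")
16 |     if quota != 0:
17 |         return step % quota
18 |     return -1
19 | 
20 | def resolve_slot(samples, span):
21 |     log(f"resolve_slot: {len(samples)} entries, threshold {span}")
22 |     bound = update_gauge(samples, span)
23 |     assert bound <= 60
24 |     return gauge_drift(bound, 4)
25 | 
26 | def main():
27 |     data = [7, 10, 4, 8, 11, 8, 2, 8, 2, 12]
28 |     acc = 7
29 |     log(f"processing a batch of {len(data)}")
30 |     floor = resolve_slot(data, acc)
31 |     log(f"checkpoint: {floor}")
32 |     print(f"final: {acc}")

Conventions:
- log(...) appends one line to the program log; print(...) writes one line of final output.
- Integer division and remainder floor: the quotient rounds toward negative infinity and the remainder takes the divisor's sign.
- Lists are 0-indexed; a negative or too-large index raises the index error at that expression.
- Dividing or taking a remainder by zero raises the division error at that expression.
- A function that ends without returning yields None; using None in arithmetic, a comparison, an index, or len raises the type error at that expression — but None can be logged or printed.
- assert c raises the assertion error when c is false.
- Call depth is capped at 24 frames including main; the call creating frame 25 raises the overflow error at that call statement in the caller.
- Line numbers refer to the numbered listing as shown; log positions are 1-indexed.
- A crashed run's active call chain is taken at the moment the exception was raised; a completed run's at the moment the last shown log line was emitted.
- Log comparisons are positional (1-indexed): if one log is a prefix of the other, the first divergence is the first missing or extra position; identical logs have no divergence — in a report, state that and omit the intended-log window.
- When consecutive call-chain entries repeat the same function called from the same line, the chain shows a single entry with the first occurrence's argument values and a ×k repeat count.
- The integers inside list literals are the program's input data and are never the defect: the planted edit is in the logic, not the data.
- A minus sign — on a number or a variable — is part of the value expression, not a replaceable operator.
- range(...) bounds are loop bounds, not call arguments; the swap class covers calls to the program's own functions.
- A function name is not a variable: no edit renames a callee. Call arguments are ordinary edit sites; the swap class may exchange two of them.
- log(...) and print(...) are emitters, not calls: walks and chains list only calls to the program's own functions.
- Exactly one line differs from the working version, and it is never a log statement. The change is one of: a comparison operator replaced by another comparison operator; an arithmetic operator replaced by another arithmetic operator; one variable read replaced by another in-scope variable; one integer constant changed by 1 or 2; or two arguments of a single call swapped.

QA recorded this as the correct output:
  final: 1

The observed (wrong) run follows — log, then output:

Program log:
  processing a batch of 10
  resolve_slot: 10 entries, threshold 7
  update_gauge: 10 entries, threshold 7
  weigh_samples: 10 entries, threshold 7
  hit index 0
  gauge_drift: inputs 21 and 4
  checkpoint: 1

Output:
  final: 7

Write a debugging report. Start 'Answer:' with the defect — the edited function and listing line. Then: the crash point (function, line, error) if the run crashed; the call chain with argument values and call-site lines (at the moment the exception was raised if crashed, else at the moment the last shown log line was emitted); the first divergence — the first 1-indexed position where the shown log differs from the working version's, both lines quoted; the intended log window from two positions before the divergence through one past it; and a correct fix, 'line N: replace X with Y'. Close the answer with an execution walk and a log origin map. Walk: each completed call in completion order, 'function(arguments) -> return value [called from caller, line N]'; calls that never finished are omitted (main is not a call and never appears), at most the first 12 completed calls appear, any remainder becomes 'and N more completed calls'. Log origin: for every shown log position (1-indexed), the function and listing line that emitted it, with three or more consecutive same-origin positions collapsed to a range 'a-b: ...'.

Answer: the defect is in main at line 32.
The tell: Every logged value matches the working version; the printed result is what differs.
Call chain: main.
First divergence: none — the logs agree in full.
Execution walk:
  weigh_samples([7, 10, 4, 8, 11, 8, 2, 8, 2, 12], 7) -> 0  [called from update_gauge, line 9]
  update_gauge([7, 10, 4, 8, 11, 8, 2, 8, 2, 12], 7) -> 21  [called from resolve_slot, line 22]
  gauge_drift(21, 4) -> 1  [called from resolve_slot, line 24]
  resolve_slot([7, 10, 4, 8, 11, 8, 2, 8, 2, 12], 7) -> 1  [called from main, line 30]
Log origin:
  1: logged in main at line 29
  2: logged in resolve_slot at line 21
  3: logged in update_gauge at line 8
  4: logged in weigh_samples at line 2
  5: logged in update_gauge at line 10
  6: logged in gauge_drift at line 15
  7: logged in main at line 31
A correct fix: line 32: replace `acc` with `floor`.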